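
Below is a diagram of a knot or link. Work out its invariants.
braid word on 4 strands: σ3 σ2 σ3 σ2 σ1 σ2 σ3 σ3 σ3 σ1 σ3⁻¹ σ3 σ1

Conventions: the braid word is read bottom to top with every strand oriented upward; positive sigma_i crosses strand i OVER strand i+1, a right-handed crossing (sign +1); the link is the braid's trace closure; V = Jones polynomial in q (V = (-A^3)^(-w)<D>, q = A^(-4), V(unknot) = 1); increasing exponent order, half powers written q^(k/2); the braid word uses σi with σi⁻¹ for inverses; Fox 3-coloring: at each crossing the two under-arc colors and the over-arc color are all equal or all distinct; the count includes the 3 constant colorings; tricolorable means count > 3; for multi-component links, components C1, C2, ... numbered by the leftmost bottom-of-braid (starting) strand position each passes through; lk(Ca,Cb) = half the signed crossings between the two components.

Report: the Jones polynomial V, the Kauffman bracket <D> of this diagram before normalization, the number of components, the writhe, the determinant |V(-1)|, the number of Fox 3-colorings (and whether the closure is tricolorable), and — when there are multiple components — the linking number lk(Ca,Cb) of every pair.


V(q) = q^4 + q^6 - q^7 + q^8 - q^9 + q^10 - q^11 + q^12 - q^13
bracket: A^-19 - A^-15 + A^-11 - A^-7 + A^-3 - A + A^5 - A^9 - A^17, w = +11
1 component, writhe +11, over 13 crossings
det 9, colorings 9 of 3^13 — tricolorable
observation: V spans 9 powers of q: at least 9 crossings in any diagram


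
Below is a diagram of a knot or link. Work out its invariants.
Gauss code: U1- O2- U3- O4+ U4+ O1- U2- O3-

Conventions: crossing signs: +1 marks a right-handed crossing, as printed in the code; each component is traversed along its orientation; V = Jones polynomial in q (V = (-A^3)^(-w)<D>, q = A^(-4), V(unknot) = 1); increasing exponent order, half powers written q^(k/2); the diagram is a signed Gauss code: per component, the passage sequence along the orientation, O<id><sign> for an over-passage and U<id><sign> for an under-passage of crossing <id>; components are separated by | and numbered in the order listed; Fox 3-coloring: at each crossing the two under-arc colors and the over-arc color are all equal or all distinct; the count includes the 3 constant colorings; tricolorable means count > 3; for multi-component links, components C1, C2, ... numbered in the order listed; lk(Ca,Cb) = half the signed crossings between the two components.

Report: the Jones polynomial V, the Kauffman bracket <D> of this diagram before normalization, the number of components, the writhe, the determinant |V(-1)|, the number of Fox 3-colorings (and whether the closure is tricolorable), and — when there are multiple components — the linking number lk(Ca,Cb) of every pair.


Jones polynomial: V(q) = -q^-4 + q^-3 + q^-1
<D> = A^-2 + A^6 - A^10; writhe -2
components 1, writhe -2 (4 crossings)
3-colorings: 9 of 3^4, det 3 — tricolorable
note: |V(-1)| = 3: so tricolorable, since 3 divides 3


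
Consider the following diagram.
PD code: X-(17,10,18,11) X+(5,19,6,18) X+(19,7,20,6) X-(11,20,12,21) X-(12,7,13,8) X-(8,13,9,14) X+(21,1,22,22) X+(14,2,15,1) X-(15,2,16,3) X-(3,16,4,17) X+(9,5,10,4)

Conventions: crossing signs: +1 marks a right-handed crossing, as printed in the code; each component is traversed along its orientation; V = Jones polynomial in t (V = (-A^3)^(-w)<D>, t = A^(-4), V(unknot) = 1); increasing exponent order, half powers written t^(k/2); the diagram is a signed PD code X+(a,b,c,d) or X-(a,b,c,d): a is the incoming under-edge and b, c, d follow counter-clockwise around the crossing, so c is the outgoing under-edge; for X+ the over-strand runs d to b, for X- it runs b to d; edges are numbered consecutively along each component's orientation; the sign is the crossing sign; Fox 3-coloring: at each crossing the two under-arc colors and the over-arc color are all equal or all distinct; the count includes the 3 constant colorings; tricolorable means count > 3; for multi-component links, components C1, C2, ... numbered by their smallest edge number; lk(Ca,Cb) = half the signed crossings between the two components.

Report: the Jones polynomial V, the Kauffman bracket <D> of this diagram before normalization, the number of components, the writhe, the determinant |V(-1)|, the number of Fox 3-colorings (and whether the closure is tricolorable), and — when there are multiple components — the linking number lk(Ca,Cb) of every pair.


V(t) = -t^-5 + t^-4 - t^-3 + 2t^-2 - t^-1 + 2 - t
bracket: A^-7 - 2A^-3 + A - 2A^5 + A^9 - A^13 + A^17, w = -1
1 component, writhe -1, over 11 crossings
det 9, colorings 9 of 3^11 — tricolorable
observation: det 9 = |V(-1)|; divisible by 3, so tricolorable


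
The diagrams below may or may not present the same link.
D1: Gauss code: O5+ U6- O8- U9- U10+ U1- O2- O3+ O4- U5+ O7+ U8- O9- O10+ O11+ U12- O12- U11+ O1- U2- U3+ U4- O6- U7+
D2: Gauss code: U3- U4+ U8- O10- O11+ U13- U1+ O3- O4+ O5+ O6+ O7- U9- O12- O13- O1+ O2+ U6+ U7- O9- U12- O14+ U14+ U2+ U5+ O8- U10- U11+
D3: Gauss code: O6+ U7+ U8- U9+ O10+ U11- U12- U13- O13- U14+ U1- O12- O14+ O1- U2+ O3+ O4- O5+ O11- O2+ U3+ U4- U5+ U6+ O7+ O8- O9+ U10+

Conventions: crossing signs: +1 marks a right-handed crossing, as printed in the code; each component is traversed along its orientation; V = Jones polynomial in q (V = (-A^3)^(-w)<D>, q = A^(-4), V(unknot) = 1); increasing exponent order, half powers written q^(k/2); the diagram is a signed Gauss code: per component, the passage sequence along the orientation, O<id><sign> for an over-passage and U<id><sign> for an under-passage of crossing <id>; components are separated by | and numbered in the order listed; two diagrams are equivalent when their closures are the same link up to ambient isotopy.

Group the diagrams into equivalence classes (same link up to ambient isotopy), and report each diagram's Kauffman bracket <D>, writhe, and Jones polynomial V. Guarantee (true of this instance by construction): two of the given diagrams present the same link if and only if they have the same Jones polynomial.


equivalence classes: {D1} | {D2} | {D3}
D1 (bracket A^-10 - A^-6 + 2A^-2 - 2A^2 + 2A^6 - 2A^10 + A^14; 12 crossings at w = -2): V = q^-5 - 2q^-4 + 2q^-3 - 2q^-2 + 2q^-1 - 1 + q
V(D2) = 1  [14 crossings, <D> = 1, w = 0]
V(D3) = q + q^3 - q^4  [14 crossings, <D> = -A^-10 + A^-6 + A^2, w = +2]
key observation: comparing 3 Jones polynomials yields 3 groups


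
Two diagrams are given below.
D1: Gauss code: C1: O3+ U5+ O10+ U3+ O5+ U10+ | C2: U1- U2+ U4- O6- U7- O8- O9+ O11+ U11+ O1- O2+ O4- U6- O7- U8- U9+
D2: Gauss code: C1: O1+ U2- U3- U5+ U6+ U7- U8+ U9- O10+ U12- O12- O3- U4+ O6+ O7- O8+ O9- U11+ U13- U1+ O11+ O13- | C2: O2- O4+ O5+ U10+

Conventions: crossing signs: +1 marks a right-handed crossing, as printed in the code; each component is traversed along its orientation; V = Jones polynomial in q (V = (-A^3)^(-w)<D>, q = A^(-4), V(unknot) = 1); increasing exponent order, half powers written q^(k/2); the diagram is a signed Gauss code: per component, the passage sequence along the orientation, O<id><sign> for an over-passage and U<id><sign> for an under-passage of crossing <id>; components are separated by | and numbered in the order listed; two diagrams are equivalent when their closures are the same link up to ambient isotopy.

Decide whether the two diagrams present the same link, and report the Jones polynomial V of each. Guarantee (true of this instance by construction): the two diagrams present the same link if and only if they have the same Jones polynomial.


same link: no
V(D1) = q^(-7/2) - 2q^(-1/2) - 2q^(1/2) + q^(7/2)  [11 crossings, <D> = -A^-11 + 2A + 2A^5 - A^17, w = +1]
D2 (bracket A^-7 + A; 13 crossings at w = +1): V = -q^(1/2) - q^(5/2)
note: 2 values of V(q) split the 2 diagrams


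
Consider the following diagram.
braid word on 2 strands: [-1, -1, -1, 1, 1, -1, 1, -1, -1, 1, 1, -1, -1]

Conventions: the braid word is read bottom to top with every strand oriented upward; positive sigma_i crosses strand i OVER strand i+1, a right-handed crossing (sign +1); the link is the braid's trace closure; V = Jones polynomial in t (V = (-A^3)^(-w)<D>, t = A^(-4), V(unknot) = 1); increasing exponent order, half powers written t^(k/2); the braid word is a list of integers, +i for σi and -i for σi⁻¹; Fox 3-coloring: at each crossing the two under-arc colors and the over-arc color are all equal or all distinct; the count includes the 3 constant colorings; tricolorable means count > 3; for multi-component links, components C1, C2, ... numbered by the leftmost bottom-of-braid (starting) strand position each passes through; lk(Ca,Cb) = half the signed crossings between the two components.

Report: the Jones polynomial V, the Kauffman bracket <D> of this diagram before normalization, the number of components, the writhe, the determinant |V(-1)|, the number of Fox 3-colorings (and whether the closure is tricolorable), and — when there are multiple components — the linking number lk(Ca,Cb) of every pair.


V(t) = -t^-4 + t^-3 + t^-1
bracket: -A^-5 - A^3 + A^7, w = -3
1 component, writhe -3, over 13 crossings
det 3, colorings 9 of 3^13 — tricolorable
observation: inverse pairs cancel, leaving σ1⁻¹ σ1⁻¹ σ1⁻¹


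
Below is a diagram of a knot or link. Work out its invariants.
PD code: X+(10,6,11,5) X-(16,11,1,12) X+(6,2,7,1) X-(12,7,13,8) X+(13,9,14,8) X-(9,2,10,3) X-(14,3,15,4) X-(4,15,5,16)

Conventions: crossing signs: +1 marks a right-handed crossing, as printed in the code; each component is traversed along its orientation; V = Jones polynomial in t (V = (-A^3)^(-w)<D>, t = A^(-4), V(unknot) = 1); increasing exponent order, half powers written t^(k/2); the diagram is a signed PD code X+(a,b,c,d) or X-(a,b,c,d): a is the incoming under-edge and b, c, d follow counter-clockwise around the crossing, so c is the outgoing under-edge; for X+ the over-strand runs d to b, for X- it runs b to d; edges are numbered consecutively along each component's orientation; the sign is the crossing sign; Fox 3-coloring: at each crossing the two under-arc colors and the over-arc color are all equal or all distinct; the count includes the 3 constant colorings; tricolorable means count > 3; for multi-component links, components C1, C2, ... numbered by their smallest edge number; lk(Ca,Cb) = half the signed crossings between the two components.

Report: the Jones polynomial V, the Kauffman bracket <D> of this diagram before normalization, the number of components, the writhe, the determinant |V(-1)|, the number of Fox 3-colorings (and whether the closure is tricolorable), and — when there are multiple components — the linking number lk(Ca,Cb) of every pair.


Jones polynomial: V(t) = -t^-4 + t^-3 + t^-1
<D> = A^-2 + A^6 - A^10; writhe -2
components 1, writhe -2 (8 crossings)
3-colorings: 9 of 3^8, det 3 — tricolorable
note: V spans 3 powers of t: at least 3 crossings in any diagram


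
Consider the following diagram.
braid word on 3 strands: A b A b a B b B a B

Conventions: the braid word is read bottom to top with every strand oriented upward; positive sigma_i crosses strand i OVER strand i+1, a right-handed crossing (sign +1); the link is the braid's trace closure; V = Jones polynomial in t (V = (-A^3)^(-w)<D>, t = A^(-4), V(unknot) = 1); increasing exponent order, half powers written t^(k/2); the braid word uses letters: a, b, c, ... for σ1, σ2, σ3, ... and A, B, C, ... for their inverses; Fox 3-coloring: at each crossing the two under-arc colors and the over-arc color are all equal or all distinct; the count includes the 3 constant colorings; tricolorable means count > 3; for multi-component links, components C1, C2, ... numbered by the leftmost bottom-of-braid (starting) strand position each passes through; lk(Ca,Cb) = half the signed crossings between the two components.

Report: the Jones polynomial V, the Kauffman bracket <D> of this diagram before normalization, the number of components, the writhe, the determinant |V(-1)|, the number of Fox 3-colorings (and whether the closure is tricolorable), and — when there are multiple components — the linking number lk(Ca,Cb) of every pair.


Jones polynomial: V(t) = -t^-3 + t^-2 - t^-1 + 3 - t + t^2 - t^3
<D> = -A^-12 + A^-8 - A^-4 + 3 - A^4 + A^8 - A^12; writhe 0
components 1, writhe 0 (10 crossings)
3-colorings: 27 of 3^10, det 9 — tricolorable
note: free reduction leaves σ1⁻¹ σ2 σ1⁻¹ σ2 σ1 σ2⁻¹ σ1 σ2⁻¹ of the original 10 letters


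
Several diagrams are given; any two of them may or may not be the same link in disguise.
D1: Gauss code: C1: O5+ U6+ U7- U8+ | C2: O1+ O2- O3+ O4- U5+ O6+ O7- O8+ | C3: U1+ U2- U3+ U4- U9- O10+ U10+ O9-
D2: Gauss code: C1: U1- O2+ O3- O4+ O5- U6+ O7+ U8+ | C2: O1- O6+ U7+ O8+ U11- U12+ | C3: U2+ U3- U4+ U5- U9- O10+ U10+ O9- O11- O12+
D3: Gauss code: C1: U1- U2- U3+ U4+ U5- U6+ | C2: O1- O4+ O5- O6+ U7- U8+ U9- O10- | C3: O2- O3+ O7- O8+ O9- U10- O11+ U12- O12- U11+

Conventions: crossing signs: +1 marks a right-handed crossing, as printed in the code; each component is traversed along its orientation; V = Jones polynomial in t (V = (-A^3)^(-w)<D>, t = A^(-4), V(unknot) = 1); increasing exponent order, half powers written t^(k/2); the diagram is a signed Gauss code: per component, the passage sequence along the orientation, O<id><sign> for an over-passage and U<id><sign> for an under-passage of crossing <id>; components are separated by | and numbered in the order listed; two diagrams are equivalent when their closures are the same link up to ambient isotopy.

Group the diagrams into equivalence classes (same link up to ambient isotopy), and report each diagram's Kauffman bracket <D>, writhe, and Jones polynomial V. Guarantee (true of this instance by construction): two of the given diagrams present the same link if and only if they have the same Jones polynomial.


equivalence classes: {D1, D2} | {D3}
D1 (bracket A^-6 + A^-2 + A^2 + A^6; 10 crossings at w = +2): V = 1 + t + t^2 + t^3
V(D2) = 1 + t + t^2 + t^3  [12 crossings, <D> = A^-6 + A^-2 + A^2 + A^6, w = +2]
D3 (bracket A^-6 + A^-2 + A^2 + A^6; 12 crossings at w = -2): V = t^-3 + t^-2 + t^-1 + 1
key observation: V(t) takes 2 values over 3 diagrams, fixing the grouping


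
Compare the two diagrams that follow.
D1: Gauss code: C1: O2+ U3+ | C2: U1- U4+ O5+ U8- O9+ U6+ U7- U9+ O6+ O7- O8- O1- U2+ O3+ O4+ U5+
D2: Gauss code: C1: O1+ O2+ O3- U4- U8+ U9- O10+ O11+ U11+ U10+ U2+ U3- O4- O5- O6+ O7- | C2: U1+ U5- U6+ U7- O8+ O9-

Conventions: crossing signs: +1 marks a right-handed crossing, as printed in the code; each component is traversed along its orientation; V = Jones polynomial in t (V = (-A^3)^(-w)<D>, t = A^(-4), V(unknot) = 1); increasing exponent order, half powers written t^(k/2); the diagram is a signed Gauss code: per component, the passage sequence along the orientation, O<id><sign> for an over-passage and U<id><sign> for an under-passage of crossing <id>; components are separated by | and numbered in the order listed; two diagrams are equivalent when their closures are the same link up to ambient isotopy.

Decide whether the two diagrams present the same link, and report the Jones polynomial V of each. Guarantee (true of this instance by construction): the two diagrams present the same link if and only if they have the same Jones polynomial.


equivalent: no
D1 (bracket A^-1 + A^7; 9 crossings at w = +3): V = -t^(1/2) - t^(5/2)
D2 (bracket A + A^5; 11 crossings at w = +1): V = -t^(-1/2) - t^(1/2)
key observation: 2 values of V(t) split the 2 diagrams


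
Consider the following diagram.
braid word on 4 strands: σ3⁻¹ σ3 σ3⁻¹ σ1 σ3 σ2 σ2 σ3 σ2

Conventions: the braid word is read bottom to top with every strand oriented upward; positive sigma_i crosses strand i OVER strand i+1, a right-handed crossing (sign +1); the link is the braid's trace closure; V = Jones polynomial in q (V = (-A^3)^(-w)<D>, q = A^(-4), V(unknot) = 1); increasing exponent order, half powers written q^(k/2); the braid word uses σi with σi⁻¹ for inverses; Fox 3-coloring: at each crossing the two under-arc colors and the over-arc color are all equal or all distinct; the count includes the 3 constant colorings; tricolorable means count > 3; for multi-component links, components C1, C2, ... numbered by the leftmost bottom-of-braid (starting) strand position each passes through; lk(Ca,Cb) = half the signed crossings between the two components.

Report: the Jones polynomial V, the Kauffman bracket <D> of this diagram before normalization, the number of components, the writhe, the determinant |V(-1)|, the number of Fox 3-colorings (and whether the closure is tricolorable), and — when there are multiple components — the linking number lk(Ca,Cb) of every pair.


V = q + q^3 - q^4
<D> = A^-1 - A^3 - A^11 (w = +5)
1 component over 9 crossings, w = +5
9 Fox colorings among 3^9, |V(-1)| = 3: tricolorable
why: the span of V is 3, forcing >= 3 crossings in any diagram


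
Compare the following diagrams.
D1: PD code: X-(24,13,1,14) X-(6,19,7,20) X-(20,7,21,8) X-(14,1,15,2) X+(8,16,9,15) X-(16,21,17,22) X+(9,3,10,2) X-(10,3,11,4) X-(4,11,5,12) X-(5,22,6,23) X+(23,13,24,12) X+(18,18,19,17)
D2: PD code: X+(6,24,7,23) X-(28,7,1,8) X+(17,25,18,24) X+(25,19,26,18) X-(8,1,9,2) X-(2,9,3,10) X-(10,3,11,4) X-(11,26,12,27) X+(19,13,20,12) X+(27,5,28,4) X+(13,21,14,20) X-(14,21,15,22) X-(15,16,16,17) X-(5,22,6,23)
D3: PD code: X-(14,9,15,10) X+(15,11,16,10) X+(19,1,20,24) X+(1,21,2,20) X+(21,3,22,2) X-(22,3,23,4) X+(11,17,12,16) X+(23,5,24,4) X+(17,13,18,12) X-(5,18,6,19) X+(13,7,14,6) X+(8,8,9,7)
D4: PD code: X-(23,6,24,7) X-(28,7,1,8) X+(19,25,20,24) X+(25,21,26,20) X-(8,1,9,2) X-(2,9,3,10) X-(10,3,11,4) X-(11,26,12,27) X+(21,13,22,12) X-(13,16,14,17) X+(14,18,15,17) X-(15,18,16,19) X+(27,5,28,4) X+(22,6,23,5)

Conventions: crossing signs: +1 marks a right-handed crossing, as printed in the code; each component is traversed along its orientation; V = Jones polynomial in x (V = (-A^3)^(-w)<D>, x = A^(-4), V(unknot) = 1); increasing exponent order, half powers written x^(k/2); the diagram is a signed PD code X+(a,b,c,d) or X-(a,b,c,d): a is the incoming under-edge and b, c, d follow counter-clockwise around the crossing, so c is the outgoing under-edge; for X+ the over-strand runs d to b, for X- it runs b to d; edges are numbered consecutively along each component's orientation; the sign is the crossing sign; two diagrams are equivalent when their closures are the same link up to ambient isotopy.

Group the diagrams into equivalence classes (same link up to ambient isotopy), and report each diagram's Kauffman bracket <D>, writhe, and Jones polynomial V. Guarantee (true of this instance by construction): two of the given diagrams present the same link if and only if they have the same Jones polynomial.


grouping into links: {D1} | {D2, D4} | {D3}
V(D1) = -x^-6 + x^-5 - x^-4 + 2x^-3 - x^-2 + x^-1  (w -4, c 12, <D> = A^-8 - A^-4 + 2 - A^4 + A^8 - A^12)
D2 (bracket -A^-18 + A^-14 - A^-10 + 3A^-6 - A^-2 + A^2 - A^6; 14 crossings at w = -2): V = -x^-3 + x^-2 - x^-1 + 3 - x + x^2 - x^3
V(D3) = x^2 + 2x^4 - 2x^5 + x^6 - 2x^7 + x^8  (w +6, c 12, <D> = A^-14 - 2A^-10 + A^-6 - 2A^-2 + 2A^2 + A^10)
V(D4) = -x^-3 + x^-2 - x^-1 + 3 - x + x^2 - x^3  (w -2, c 14, <D> = -A^-18 + A^-14 - A^-10 + 3A^-6 - A^-2 + A^2 - A^6)
why: 3 classes among 4 diagrams; unequal V(x) rules out equality


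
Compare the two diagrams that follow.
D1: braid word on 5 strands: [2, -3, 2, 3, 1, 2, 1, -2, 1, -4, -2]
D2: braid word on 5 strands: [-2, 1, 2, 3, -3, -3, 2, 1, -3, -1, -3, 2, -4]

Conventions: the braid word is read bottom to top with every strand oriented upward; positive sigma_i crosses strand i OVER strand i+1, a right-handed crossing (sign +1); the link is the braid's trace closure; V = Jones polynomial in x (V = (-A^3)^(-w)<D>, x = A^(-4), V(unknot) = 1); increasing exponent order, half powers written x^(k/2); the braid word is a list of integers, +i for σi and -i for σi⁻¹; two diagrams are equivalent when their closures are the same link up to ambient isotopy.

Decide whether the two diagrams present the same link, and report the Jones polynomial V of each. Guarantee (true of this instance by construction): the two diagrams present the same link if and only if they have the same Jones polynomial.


equivalent: no
D1 (bracket A^-1 + A^7; 11 crossings at w = +3): V = -x^(1/2) - x^(5/2)
V(D2) = x^(-7/2) - 2x^(-5/2) + x^(-3/2) - 2x^(-1/2) + x^(1/2) - x^(3/2)  (w -1, c 13, <D> = A^-9 - A^-5 + 2A^-1 - A^3 + 2A^7 - A^11)
key observation: 2 values of V(x) split the 2 diagrams


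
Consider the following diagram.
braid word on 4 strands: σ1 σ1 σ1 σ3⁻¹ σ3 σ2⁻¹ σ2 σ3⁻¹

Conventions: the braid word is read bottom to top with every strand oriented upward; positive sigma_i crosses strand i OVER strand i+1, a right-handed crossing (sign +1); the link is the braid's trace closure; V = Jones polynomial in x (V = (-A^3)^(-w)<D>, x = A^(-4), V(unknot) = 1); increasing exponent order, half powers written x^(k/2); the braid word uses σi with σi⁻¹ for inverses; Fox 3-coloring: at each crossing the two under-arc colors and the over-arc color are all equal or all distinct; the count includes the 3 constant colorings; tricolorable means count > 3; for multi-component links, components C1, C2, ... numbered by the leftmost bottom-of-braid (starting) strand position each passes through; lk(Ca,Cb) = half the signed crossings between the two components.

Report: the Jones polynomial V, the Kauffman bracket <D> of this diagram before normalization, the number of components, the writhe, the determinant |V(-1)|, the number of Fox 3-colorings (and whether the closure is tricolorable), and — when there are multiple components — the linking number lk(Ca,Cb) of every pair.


Jones polynomial: V(x) = -x^(1/2) - x^(3/2) - x^(5/2) + x^(9/2)
<D> = A^-12 - A^-4 - 1 - A^4; writhe +2
components 2, writhe +2 (8 crossings)
linking number lk(C1,C2) = 0
3-colorings: 27 of 3^8, det 0 — tricolorable
note: summing lk over 1 pair gives 0


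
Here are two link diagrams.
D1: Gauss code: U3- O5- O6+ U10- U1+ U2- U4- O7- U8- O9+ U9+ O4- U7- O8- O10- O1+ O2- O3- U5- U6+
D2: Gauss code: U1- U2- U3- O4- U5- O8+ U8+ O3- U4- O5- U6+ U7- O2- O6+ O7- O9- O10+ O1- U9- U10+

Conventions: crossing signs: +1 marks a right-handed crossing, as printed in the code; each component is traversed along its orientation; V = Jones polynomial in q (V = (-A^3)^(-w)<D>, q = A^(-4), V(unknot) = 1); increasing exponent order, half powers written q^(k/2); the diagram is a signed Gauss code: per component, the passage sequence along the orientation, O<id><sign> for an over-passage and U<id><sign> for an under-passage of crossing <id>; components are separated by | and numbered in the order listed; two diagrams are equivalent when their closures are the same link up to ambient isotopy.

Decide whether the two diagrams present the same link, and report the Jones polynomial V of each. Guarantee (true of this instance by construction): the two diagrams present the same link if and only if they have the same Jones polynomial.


equivalent: yes
V(D1) = -q^-4 + q^-3 + q^-1  (w -4, c 10, <D> = A^-8 + 1 - A^4)
V(D2) = -q^-4 + q^-3 + q^-1  [10 crossings, <D> = A^-8 + 1 - A^4, w = -4]
key observation: one V(q) for all 2 diagrams — one class (guaranteed)


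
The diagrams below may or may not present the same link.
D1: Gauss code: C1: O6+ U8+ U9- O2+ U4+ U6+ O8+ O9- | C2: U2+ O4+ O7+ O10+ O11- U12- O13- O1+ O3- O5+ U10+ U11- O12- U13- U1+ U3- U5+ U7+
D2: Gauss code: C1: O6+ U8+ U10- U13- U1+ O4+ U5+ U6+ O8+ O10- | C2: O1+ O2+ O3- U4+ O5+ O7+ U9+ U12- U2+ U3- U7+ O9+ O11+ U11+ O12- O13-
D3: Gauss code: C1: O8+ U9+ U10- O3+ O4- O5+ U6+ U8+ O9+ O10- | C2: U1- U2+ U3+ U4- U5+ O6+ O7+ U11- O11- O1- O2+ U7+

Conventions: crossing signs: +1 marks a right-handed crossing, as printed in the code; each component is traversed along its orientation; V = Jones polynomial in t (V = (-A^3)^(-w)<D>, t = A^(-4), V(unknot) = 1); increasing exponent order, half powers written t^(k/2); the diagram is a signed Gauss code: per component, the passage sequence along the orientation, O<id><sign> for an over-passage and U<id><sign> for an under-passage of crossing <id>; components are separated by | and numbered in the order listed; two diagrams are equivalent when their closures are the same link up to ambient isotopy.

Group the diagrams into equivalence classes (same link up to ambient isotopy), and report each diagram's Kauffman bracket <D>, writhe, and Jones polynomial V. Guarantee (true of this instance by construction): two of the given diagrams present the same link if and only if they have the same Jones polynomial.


grouping into links: {D1, D2, D3}
V(D1) = -t^(1/2) - t^(5/2)  (w +3, c 13, <D> = A^-1 + A^7)
V(D2) = -t^(1/2) - t^(5/2)  (w +5, c 13, <D> = A^5 + A^13)
D3 (bracket A^-1 + A^7; 11 crossings at w = +3): V = -t^(1/2) - t^(5/2)
why: one V(t) for all 3 diagrams — one class (guaranteed)


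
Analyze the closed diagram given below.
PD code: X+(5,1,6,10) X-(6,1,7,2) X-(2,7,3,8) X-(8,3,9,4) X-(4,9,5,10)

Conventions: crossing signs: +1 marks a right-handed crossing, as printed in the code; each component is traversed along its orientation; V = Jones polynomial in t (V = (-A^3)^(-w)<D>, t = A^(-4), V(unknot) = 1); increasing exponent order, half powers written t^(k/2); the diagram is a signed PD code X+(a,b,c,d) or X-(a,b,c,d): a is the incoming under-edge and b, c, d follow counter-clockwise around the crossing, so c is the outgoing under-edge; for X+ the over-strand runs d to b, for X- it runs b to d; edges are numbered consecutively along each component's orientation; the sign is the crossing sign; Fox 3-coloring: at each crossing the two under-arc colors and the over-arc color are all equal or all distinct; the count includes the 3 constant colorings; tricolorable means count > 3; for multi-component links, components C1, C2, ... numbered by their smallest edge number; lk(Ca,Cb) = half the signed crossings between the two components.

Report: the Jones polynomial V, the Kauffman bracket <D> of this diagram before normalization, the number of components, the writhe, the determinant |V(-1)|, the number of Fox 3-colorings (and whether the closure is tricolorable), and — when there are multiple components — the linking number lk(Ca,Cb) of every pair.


V = -t^-4 + t^-3 + t^-1
<D> = -A^-5 - A^3 + A^7 (w = -3)
1 component over 5 crossings, w = -3
9 Fox colorings among 3^5, |V(-1)| = 3: tricolorable
why: det 3 = |V(-1)|; divisible by 3, so tricolorable


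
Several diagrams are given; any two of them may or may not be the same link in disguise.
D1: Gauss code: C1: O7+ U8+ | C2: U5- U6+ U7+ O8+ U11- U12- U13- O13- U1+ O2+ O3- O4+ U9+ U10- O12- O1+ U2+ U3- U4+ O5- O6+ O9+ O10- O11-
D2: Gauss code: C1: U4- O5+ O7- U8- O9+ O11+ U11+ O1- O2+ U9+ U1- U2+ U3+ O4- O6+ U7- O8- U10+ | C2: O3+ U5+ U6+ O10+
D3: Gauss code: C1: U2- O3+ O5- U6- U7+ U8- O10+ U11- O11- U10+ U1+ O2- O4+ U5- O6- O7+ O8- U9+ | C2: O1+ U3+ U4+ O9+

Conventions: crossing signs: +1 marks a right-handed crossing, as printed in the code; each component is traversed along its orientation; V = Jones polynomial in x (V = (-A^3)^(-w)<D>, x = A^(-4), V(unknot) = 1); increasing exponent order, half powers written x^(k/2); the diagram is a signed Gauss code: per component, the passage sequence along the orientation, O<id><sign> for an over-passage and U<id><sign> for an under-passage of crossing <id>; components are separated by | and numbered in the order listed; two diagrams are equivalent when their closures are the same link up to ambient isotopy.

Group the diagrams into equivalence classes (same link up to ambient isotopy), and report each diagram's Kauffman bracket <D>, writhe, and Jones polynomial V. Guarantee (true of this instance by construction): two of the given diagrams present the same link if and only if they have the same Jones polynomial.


equivalence classes: {D1} | {D2, D3}
D1 (bracket A^-7 + A; 13 crossings at w = +1): V = -x^(1/2) - x^(5/2)
V(D2) = x^(-3/2) - x^(-1/2) - x^(3/2) - x^(7/2)  (w +3, c 11, <D> = A^-5 + A^3 + A^11 - A^15)
V(D3) = x^(-3/2) - x^(-1/2) - x^(3/2) - x^(7/2)  [11 crossings, <D> = A^-11 + A^-3 + A^5 - A^9, w = +1]
key observation: comparing 3 Jones polynomials yields 2 groups


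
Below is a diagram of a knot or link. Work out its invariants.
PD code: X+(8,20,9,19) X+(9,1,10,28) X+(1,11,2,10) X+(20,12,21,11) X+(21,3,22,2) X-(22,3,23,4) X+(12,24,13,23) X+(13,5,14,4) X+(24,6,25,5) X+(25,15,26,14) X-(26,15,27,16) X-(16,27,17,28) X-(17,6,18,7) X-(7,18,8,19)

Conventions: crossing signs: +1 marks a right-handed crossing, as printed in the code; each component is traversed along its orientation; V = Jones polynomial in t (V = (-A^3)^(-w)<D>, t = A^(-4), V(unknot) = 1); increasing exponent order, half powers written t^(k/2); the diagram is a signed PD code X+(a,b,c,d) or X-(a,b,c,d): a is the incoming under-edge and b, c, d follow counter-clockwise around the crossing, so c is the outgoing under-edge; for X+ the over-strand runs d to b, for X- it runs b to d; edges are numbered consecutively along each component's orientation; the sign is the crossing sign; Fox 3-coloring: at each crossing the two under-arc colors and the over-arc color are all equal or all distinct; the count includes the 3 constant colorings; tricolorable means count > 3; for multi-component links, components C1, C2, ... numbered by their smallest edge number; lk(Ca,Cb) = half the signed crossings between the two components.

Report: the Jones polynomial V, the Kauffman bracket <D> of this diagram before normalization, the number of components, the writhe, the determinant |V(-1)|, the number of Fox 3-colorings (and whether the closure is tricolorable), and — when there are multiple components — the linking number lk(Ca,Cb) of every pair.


V = t + t^3 - t^4
<D> = -A^-4 + 1 + A^8 (w = +4)
1 component over 14 crossings, w = +4
9 Fox colorings among 3^14, |V(-1)| = 3: tricolorable
why: V spans 3 powers of t: at least 3 crossings in any diagram


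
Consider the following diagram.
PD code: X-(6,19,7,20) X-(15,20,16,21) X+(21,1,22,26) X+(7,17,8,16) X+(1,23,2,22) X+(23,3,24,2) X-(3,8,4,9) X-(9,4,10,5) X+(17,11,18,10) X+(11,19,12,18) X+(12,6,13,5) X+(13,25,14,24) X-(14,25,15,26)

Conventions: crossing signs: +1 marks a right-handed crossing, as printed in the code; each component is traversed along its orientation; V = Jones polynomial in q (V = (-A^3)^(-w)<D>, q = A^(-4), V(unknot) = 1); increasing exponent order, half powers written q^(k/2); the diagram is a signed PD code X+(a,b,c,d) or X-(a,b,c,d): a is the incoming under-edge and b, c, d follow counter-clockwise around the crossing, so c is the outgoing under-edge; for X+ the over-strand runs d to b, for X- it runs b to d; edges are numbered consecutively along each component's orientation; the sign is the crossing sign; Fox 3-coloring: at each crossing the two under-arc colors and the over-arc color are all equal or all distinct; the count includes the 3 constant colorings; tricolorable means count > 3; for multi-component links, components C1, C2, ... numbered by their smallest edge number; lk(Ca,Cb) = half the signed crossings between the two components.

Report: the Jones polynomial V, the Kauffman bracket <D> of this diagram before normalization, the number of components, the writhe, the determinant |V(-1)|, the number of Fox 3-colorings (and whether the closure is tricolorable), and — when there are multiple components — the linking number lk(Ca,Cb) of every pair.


V(q) = -q^-2 + 2q^-1 - 3 + 6q - 6q^2 + 7q^3 - 6q^4 + 4q^5 - 3q^6 + q^7
bracket: -A^-19 + 3A^-15 - 4A^-11 + 6A^-7 - 7A^-3 + 6A - 6A^5 + 3A^9 - 2A^13 + A^17, w = +3
1 component, writhe +3, over 13 crossings
det 39, colorings 9 of 3^13 — tricolorable
observation: det 39 = |V(-1)|; divisible by 3, so tricolorable


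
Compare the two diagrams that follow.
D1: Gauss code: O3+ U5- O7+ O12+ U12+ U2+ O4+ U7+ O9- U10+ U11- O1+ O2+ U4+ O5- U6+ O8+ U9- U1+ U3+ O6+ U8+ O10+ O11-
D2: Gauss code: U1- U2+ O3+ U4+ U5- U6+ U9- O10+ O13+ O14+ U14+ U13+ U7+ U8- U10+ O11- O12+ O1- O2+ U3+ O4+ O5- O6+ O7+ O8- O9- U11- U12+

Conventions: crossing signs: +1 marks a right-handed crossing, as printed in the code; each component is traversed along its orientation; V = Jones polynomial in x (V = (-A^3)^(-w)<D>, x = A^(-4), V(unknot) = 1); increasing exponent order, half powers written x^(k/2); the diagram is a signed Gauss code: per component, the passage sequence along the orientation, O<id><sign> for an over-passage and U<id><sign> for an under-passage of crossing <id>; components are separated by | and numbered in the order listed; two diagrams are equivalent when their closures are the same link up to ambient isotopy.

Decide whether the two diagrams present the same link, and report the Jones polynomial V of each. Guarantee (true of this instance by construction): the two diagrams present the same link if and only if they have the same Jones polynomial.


equivalent: no
D1 (bracket A^-14 - 2A^-10 + A^-6 - 2A^-2 + 2A^2 + A^10; 12 crossings at w = +6): V = x^2 + 2x^4 - 2x^5 + x^6 - 2x^7 + x^8
V(D2) = 1  [14 crossings, <D> = A^12, w = +4]
observation: 2 classes among 2 diagrams; unequal V(x) rules out equality


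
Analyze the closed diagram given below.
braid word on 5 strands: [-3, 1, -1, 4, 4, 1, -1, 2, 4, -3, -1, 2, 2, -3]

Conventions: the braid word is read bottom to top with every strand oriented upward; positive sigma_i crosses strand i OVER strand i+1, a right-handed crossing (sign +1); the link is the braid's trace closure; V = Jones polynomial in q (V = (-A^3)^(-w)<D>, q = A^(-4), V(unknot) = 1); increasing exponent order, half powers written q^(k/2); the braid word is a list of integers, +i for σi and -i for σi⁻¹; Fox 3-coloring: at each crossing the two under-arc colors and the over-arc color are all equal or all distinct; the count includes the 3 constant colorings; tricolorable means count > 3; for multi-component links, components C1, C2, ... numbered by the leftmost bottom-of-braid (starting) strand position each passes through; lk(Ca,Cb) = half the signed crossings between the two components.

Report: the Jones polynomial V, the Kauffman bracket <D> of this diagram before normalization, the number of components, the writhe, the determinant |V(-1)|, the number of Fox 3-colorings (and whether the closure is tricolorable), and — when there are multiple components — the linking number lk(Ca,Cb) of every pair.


V(q) = -q^-2 + 2q^-1 - 3 + 6q - 6q^2 + 7q^3 - 6q^4 + 4q^5 - 3q^6 + q^7
bracket: A^-22 - 3A^-18 + 4A^-14 - 6A^-10 + 7A^-6 - 6A^-2 + 6A^2 - 3A^6 + 2A^10 - A^14, w = +2
1 component, writhe +2, over 14 crossings
det 39, colorings 9 of 3^14 — tricolorable
observation: w = +2 (over 14 crossings) is diagram-only; (-A^3)^(-2) removes it from V


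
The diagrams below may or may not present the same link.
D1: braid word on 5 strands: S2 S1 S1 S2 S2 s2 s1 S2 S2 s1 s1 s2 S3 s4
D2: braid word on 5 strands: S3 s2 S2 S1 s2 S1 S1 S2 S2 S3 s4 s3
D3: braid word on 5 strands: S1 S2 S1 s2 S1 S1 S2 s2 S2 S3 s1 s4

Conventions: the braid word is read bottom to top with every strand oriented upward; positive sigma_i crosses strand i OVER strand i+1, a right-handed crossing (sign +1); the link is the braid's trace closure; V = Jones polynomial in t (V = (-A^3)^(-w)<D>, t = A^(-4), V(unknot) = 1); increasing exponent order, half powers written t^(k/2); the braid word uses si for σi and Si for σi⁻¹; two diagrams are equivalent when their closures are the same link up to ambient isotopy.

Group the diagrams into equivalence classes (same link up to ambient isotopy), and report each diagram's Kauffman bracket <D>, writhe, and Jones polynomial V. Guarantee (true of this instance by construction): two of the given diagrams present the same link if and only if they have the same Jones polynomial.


equivalence classes: {D1} | {D2, D3}
D1 (bracket A^-2 + A^6 - A^10; 14 crossings at w = -2): V = -t^-4 + t^-3 + t^-1
V(D2) = -t^-6 + t^-5 - t^-4 + 2t^-3 - t^-2 + t^-1  (w -4, c 12, <D> = A^-8 - A^-4 + 2 - A^4 + A^8 - A^12)
V(D3) = -t^-6 + t^-5 - t^-4 + 2t^-3 - t^-2 + t^-1  (w -4, c 12, <D> = A^-8 - A^-4 + 2 - A^4 + A^8 - A^12)
observation: 2 classes among 3 diagrams; unequal V(t) rules out equality


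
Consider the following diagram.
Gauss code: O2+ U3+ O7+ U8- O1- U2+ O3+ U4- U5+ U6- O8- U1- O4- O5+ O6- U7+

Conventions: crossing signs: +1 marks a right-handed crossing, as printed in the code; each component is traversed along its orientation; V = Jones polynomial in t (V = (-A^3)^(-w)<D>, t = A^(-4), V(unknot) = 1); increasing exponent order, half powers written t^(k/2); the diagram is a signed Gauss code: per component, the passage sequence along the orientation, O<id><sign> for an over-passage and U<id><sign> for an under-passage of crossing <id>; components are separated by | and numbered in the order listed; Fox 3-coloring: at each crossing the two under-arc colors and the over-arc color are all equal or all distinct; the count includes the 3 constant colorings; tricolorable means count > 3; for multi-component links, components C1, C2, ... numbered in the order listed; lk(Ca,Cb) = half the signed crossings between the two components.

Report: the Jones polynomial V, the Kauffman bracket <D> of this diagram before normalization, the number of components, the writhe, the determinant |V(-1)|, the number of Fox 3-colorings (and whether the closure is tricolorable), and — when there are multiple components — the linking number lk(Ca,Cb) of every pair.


Jones polynomial: V(t) = -t^-3 + 2t^-2 - 2t^-1 + 3 - 2t + 2t^2 - t^3
<D> = -A^-12 + 2A^-8 - 2A^-4 + 3 - 2A^4 + 2A^8 - A^12; writhe 0
components 1, writhe 0 (8 crossings)
3-colorings: 3 of 3^8, det 13 — not tricolorable
note: the span of V is 6, forcing >= 6 crossings in any diagram


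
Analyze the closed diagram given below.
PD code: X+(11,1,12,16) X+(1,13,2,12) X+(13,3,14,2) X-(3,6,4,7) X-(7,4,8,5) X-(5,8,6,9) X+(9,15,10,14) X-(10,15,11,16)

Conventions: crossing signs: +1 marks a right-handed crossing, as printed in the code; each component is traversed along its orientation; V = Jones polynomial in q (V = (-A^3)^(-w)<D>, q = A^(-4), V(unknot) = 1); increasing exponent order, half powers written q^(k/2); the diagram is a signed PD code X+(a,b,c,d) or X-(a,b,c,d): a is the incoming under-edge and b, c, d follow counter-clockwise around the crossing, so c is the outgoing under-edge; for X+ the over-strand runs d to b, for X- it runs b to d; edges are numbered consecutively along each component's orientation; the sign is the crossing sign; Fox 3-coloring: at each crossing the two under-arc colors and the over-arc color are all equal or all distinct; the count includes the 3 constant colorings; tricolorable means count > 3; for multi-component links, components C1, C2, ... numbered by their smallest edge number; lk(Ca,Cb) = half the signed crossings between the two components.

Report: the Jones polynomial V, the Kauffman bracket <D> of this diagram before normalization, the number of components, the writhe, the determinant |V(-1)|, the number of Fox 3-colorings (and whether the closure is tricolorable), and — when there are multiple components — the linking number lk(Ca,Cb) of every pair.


V(q) = -q^-3 + q^-2 - q^-1 + 3 - q + q^2 - q^3
bracket: -A^-12 + A^-8 - A^-4 + 3 - A^4 + A^8 - A^12, w = 0
1 component, writhe 0, over 8 crossings
det 9, colorings 27 of 3^8 — tricolorable
observation: w = 0 shifts under R1 moves; the (-A^3)^(0) factor cancels that in V


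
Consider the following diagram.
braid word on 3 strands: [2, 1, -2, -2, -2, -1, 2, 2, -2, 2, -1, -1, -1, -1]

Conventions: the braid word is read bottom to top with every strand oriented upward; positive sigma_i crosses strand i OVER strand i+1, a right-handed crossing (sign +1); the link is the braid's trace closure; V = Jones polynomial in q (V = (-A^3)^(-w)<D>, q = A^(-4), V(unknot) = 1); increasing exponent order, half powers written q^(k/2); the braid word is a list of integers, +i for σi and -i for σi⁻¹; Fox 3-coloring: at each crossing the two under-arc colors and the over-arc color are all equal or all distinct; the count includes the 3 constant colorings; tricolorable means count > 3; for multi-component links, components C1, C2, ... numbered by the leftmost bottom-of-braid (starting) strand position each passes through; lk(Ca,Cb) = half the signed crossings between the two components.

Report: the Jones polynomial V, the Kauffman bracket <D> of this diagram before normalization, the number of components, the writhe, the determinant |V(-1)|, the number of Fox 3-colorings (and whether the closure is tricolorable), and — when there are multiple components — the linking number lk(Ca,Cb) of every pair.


V = -q^-9 + q^-8 - 2q^-7 + 3q^-6 - 3q^-5 + 3q^-4 - 2q^-3 + 3q^-2 - q^-1 + 1 - q
<D> = -A^-16 + A^-12 - A^-8 + 3A^-4 - 2 + 3A^4 - 3A^8 + 3A^12 - 2A^16 + A^20 - A^24 (w = -4)
1 component over 14 crossings, w = -4
9 Fox colorings among 3^14, |V(-1)| = 21: tricolorable
why: free reduction leaves σ2 σ1 σ2⁻¹ σ2⁻¹ σ2⁻¹ σ1⁻¹ σ2 σ2 σ1⁻¹ σ1⁻¹ σ1⁻¹ σ1⁻¹ of the original 14 letters
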